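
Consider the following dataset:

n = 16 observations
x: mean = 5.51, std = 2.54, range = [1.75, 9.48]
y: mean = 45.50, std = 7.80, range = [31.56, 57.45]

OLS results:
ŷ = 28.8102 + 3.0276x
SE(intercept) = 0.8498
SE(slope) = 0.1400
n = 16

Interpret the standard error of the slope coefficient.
SE(slope) = 0.1400 measures the uncertainty in the estimated slope. The coefficient is estimated precisely (SE/|β̂₁| = 4.6%).

SE(β̂₁) = 0.1400 says: if we drew many samples of n = 16 from the same population and refit each time, the fitted slopes would scatter with a standard deviation of roughly 0.1400 around the true β₁.

Relative precision:
- SE / |β̂₁| = 0.1400 / 3.0276 = 4.6%
- Rule of thumb (under 20%: precise; 20% to under 50%: moderately precise; 50% or more: imprecise) → precise

Link to interval estimation: a confidence interval for β₁ is β̂₁ ± t* × 0.1400, so SE sets the half-width per unit of t*.

What drives SE(β̂₁): larger n (here n = 16) → smaller SE; wider spread of x values → smaller SE.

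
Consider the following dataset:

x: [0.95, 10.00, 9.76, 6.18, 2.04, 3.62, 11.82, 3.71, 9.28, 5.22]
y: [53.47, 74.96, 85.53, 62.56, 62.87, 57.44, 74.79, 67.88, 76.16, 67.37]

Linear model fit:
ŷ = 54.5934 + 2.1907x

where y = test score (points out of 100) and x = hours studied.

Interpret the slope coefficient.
For each additional hour of study time, predicted test score increases by approximately 2.1907 points.

The slope β₁ = 2.1907 gives the rate at which the fitted test score changes with study time.

Interpretation:
- Study time up by 1 hour → predicted test score increases by 2.1907 points
- The effect is assumed constant over the observed range of x (linearity)
- The slope describes association in these data, not necessarily a causal effect

The intercept β₀ = 54.5934 is the predicted test score when study time = 0; since the smallest observed x is 0.95, this is an extrapolation and mainly anchors the line.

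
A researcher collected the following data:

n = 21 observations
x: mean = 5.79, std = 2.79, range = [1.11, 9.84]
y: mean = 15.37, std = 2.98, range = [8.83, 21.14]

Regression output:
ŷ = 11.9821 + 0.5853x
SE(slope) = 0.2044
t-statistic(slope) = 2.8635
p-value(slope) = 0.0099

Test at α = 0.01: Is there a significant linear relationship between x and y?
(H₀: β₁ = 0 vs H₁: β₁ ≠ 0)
Reject H₀: p-value = 0.0099 < α = 0.01. The linear relationship is significant at the 1% level.

Hypothesis test for the slope coefficient:

H₀: β₁ = 0 (no linear relationship)
H₁: β₁ ≠ 0 (linear relationship exists)

Test statistic: t = β̂₁ / SE(β̂₁) = 0.5853 / 0.2044 = 2.8635

With df = 19, the two-sided p-value for |t| = 2.8635 is 0.0099.

Decision rule: reject H₀ if p-value < α.
p-value = 0.0099 < α = 0.01 → reject H₀.

At α = 0.01 the data do provide convincing evidence of a nonzero slope.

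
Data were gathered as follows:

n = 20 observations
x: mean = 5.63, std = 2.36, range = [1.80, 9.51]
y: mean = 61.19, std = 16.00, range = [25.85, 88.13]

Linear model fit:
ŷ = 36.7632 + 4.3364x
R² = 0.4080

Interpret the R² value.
About 40.80% of the variability in y is accounted for by the regression on x (R² = 0.4080) — a moderate linear fit.

R² = 1 − SS_res/SS_tot compares the residual scatter to the total scatter of y about its mean.

Here R² = 0.4080:
- Explained: 40.80% of the variation in y
- Unexplained (residual): 100% − 40.80% = 59.20%
- Rule of thumb (below 0.3 weak; 0.3 to below 0.7 moderate; 0.7 and above strong) → moderate

Note: R² says nothing about causation, and a high R² does not by itself mean the linear form is appropriate — check the residuals.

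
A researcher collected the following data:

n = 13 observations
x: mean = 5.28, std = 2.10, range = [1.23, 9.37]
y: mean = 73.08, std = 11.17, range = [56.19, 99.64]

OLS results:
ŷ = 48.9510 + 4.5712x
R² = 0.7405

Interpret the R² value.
About 74.05% of the variability in y is accounted for by the regression on x (R² = 0.7405) — a strong linear fit.

R² = 1 − SS_res/SS_tot compares the residual scatter to the total scatter of y about its mean.

Here R² = 0.7405:
- Explained: 74.05% of the variation in y
- Unexplained (residual): 100% − 74.05% = 25.95%
- Rule of thumb (below 0.3 weak; 0.3 to below 0.7 moderate; 0.7 and above strong) → strong

Equivalently, for simple linear regression R² = r², so |r| = √0.7405 ≈ 0.8605.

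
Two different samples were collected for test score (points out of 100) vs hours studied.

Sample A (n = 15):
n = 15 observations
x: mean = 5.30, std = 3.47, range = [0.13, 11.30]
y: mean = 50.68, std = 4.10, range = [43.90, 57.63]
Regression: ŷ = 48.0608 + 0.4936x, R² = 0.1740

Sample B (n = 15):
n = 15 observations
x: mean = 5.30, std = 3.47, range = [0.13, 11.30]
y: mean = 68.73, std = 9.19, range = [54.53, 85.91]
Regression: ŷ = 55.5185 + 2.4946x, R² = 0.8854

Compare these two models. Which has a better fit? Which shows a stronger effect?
Model B has the better fit (R² = 0.8854 vs 0.1740). Model B shows the stronger effect (|β₁| = 2.4946 vs 0.4936).

Model Comparison:

Which explains more variance? (R²)
- Model A: R² = 0.1740 → 17.40% of variance in test score explained
- Model B: R² = 0.8854 → 88.54% of variance in test score explained
- 0.8854 > 0.1740 → Model B has the better fit

Strength of effect — compare |β₁|:
- Model A: β₁ = 0.4936 → predicted test score rises 0.4936 points per additional hour of study time
- Model B: β₁ = 2.4946 → predicted test score rises 2.4946 points per additional hour of study time
- |0.4936| < |2.4946| → Model B shows the stronger marginal effect

Notes:
- A better fit (higher R²) doesn't necessarily mean a more important relationship.
- A steeper slope doesn't make a better model if the scatter around the line is large.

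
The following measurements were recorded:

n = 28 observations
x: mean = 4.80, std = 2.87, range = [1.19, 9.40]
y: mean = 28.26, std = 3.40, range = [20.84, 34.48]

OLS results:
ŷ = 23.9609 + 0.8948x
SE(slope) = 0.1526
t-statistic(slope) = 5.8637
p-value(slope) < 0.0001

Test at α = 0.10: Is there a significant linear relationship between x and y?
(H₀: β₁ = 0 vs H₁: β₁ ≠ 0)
Since p-value < 0.0001 < α = 0.10, reject H₀ — the slope is significantly different from 0.

Hypothesis test for the slope coefficient:

H₀: β₁ = 0 (no linear relationship)
H₁: β₁ ≠ 0 (linear relationship exists)

Test statistic: t = β̂₁ / SE(β̂₁) = 0.8948 / 0.1526 = 5.8637

The p-value (<0.0001) is the probability, under H₀, of a t-statistic at least as extreme as |t| = 5.8637 (two-sided, df = n − 2 = 26).

Decision rule: reject H₀ if p-value < α.
p-value < 0.0001 < α = 0.10 → reject H₀.

Conclusion: the linear association between x and y is significant at the 10% level.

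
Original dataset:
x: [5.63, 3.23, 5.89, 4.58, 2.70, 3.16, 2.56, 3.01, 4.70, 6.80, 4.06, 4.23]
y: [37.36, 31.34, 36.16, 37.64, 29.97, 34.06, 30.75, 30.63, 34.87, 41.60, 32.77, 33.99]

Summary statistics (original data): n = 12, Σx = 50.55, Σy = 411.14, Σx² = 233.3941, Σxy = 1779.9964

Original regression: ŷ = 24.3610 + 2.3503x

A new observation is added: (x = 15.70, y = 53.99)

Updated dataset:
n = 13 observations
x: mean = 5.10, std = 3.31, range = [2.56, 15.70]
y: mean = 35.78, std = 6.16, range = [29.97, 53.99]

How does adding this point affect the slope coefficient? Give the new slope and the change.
Adding the point moves β₁ from 2.3503 to 1.8084, i.e. it decreases by 0.5419 (-23.1%).

x = 15.70 lies well outside the original x-range [2.56, 6.80] (x̄ ≈ 4.21), so this observation has high leverage and can move the slope substantially.

Step 1: Update the sums with the new point (n goes from 12 to 13)
Σx  = 50.55 + 15.70 = 66.25
Σy  = 411.14 + 53.99 = 465.13
Σx² = 233.3941 + 15.70² = 233.3941 + 246.4900 = 479.8841
Σxy = 1779.9964 + 15.70×53.99 = 1779.9964 + 847.6430 = 2627.6394

Step 2: Recompute the slope with b₁ = (nΣxy − ΣxΣy) / (nΣx² − (Σx)²)
Numerator   = 13×2627.6394 − 66.25×465.13 = 34159.3122 − 30814.8625 = 3344.4497
Denominator = 13×479.8841 − 66.25² = 6238.4933 − 4389.0625 = 1849.4308
b₁(new) = 3344.4497 / 1849.4308 = 1.8084

(Same formula on the original sums: (12×1779.9964 − 50.55×411.14) / (12×233.3941 − 50.55²) = 576.8298 / 245.4267 = 2.3503, matching the given fit.)

Step 3: Change in slope
Δβ₁ = 1.8084 − 2.3503 = -0.5419
Relative change = -0.5419 / 2.3503 × 100% = -23.1%
→ the slope decreases when the point is added.

A high-leverage point only changes the slope if it is off the original line; here y = 53.99 is below the original trend, so the slope decreases.
In practice: check such a point for data-entry or measurement error.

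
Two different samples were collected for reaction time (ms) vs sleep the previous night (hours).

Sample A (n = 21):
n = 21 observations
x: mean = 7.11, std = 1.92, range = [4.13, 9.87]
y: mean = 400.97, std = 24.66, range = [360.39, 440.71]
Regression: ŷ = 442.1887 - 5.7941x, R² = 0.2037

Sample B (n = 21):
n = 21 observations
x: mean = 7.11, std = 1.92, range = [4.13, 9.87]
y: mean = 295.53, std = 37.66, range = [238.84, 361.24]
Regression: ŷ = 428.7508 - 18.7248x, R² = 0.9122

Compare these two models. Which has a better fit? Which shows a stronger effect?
Model B has the better fit (R² = 0.9122 vs 0.2037). Model B shows the stronger effect (|β₁| = 18.7248 vs 5.7941).

Model Comparison:

Goodness of fit (R²):
- Model A: R² = 0.2037 → 20.37% of variance in reaction time explained
- Model B: R² = 0.9122 → 91.22% of variance in reaction time explained
- 0.9122 > 0.2037 → Model B has the better fit

Which has the larger per-hour effect? (|β₁|)
- Model A: β₁ = -5.7941 → predicted reaction time falls 5.7941 ms per additional hour of sleep
- Model B: β₁ = -18.7248 → predicted reaction time falls 18.7248 ms per additional hour of sleep
- |-5.7941| < |-18.7248| → Model B shows the stronger marginal effect

Notes:
- A steeper slope doesn't make a better model if the scatter around the line is large.
- The two samples could reflect different populations, time periods, or measurement quality.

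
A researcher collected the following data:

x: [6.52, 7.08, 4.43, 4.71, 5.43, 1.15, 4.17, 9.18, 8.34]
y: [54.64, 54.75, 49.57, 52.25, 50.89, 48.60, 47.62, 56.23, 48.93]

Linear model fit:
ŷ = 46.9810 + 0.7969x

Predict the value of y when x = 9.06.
ŷ = 54.2009

Plug x = 9.06 into the fitted line:

ŷ = 46.9810 + 0.7969 × 9.06
ŷ = 46.9810 + 7.2199
ŷ = 54.2009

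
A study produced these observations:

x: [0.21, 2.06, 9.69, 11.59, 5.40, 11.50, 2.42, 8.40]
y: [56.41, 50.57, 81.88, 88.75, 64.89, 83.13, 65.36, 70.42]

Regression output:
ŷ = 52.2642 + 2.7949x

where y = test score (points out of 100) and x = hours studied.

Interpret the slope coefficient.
An increase of one hour in study time is associated with a 2.7949 points increase in predicted test score.

β₁ = 2.7949 is the change in predicted test score (points) per additional hour of study time.

Interpretation:
- Study time up by 1 hour → predicted test score increases by 2.7949 points
- This is a linear approximation: the same per-unit change is assumed across the whole observed x range
- The sign (+) gives the direction; the magnitude 2.7949 gives the size of the effect per hour

The intercept β₀ = 52.2642 is the predicted test score when study time = 0.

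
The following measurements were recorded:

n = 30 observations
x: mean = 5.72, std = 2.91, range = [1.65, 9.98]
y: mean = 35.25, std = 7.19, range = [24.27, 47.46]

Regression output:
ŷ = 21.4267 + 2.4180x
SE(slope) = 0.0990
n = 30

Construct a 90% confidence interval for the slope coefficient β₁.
The 90% CI for β₁ is (2.2496, 2.5864)

Confidence interval for the slope:

The 90% CI for β₁ is: β̂₁ ± t*(α/2, n-2) × SE(β̂₁)

Step 1: Find critical t-value
- Confidence level = 0.9
- Degrees of freedom = n - 2 = 30 - 2 = 28
- t*(α/2, 28) = 1.7011

Step 2: Calculate margin of error
Margin = 1.7011 × 0.0990 = 0.1684

Step 3: Construct interval
CI = 2.4180 ± 0.1684
CI = (2.2496, 2.5864)

Interpretation: each one-unit increase in x is associated with a change in mean y of between 2.2496 and 2.5864, with 90% confidence.
Since 0 is outside the interval, a two-sided test at α = 0.10 would reject H₀: β₁ = 0.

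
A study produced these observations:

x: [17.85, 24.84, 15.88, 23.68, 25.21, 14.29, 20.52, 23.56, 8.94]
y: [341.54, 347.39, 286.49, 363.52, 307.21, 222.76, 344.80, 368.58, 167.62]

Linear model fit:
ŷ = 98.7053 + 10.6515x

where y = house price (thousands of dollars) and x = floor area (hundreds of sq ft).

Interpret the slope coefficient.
For each additional hundred sq ft of floor area, predicted house price increases by approximately 10.6515 thousand dollars.

β₁ = 10.6515 is the change in predicted house price (thousand dollars) per additional hundred sq ft of floor area.

Interpretation:
- Floor area up by 1 hundred sq ft → predicted house price increases by 10.6515 thousand dollars
- This is a linear approximation: the same per-unit change is assumed across the whole observed x range
- The slope describes association in these data, not necessarily a causal effect

The intercept β₀ = 98.7053 is the predicted house price when floor area = 0; since the smallest observed x is 8.94, this is an extrapolation and mainly anchors the line.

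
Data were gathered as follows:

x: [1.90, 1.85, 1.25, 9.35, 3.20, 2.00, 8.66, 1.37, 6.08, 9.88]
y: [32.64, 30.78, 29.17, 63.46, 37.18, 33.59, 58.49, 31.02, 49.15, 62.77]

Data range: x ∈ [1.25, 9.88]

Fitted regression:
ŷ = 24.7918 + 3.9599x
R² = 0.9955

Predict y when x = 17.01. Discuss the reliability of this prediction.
ŷ = 92.1497 (extrapolation — x = 17.01 lies outside [1.25, 9.88], so reliability is low).

Prediction calculation:
ŷ = 24.7918 + 3.9599 × 17.01
ŷ = 92.1497

Reliability:
- Data range: x ∈ [1.25, 9.88]
- Prediction point: x = 17.01 is 7.13 units above the observed range → this is EXTRAPOLATION, not interpolation

Why that matters here:
- The linear relationship may not hold outside the observed range
- Real relationships often flatten, saturate, or turn nonlinear at extremes
- There are no observations near this x to validate the fitted line there

The R² = 0.9955 only validates the fit within [1.25, 9.88]; treat ŷ = 92.1497 with caution.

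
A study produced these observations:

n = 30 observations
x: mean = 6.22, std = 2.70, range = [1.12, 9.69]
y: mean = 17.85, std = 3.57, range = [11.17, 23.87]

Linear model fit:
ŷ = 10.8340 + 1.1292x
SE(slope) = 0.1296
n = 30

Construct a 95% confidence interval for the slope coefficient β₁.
The 95% CI for β₁ is (0.8637, 1.3947)

Confidence interval for the slope:

The 95% CI for β₁ is: β̂₁ ± t*(α/2, n-2) × SE(β̂₁)

Step 1: Find critical t-value
- Confidence level = 0.95
- Degrees of freedom = n - 2 = 30 - 2 = 28
- t*(α/2, 28) = 2.0484

Step 2: Calculate margin of error
Margin = 2.0484 × 0.1296 = 0.2655

Step 3: Construct interval
CI = 1.1292 ± 0.2655
CI = (0.8637, 1.3947)

Interpretation: intervals built this way capture the true β₁ in 95% of repeated samples; here the plausible range for the per-unit effect of x on y is 0.8637 to 1.3947.
Both endpoints are positive, so the data support a genuinely positive slope at this confidence level.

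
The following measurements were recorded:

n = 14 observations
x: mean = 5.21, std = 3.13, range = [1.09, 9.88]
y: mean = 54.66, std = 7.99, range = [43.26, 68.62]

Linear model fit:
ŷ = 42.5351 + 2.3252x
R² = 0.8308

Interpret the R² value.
About 83.08% of the variability in y is accounted for by the regression on x (R² = 0.8308) — a strong linear fit.

The coefficient of determination R² is the fraction of the total variation in y that the fitted line accounts for.

Here R² = 0.8308:
- Explained: 83.08% of the variation in y
- Unexplained (residual): 100% − 83.08% = 16.92%
- Rule of thumb (below 0.3 weak; 0.3 to below 0.7 moderate; 0.7 and above strong) → strong

Calculation: R² = 1 − (SS_res / SS_tot), where SS_res is the sum of squared residuals and SS_tot the total sum of squares.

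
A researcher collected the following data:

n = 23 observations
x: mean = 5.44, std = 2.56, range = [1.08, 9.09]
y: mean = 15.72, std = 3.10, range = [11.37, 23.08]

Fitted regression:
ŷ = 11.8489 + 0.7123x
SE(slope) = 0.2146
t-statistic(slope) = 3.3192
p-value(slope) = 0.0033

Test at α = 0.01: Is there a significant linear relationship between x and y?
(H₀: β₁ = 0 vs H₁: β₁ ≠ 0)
Since p-value = 0.0033 < α = 0.01, reject H₀ — the slope is significantly different from 0.

Hypothesis test for the slope coefficient:

H₀: β₁ = 0 (no linear relationship)
H₁: β₁ ≠ 0 (linear relationship exists)

Test statistic: t = β̂₁ / SE(β̂₁) = 0.7123 / 0.2146 = 3.3192

p = 0.0033: how often a slope estimate this far from 0 (in SE units) would arise by chance if β₁ were truly 0.

Decision rule: reject H₀ if p-value < α.
p-value = 0.0033 < α = 0.01 → reject H₀.

Conclusion: the linear association between x and y is significant at the 1% level.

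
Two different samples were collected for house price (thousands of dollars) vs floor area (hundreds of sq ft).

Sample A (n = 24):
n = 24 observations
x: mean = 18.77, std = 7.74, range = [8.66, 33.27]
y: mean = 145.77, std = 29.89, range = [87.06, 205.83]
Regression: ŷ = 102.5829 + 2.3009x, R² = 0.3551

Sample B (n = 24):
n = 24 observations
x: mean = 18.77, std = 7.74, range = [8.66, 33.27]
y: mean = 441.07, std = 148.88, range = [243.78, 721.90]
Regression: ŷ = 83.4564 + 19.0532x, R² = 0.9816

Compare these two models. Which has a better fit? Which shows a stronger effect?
Model B has the better fit (R² = 0.9816 vs 0.3551). Model B shows the stronger effect (|β₁| = 19.0532 vs 2.3009).

Model Comparison:

Which explains more variance? (R²)
- Model A: R² = 0.3551 → 35.51% of variance in house price explained
- Model B: R² = 0.9816 → 98.16% of variance in house price explained
- 0.9816 > 0.3551 → Model B has the better fit

Effect size (slope magnitude):
- Model A: β₁ = 2.3009 → predicted house price rises 2.3009 thousand dollars per additional hundred sq ft of floor area
- Model B: β₁ = 19.0532 → predicted house price rises 19.0532 thousand dollars per additional hundred sq ft of floor area
- |2.3009| < |19.0532| → Model B shows the stronger marginal effect

Notes:
- R² measures how tightly points cluster around the line; β₁ measures how steep the line is — they answer different questions.
- A steeper slope doesn't make a better model if the scatter around the line is large.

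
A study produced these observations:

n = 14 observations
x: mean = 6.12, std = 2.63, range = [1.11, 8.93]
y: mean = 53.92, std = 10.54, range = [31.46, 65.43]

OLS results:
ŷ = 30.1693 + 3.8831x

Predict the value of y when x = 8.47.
ŷ = 63.0592

To predict y for x = 8.47, substitute into the regression equation:

ŷ = 30.1693 + 3.8831 × 8.47
ŷ = 30.1693 + 32.8899
ŷ = 63.0592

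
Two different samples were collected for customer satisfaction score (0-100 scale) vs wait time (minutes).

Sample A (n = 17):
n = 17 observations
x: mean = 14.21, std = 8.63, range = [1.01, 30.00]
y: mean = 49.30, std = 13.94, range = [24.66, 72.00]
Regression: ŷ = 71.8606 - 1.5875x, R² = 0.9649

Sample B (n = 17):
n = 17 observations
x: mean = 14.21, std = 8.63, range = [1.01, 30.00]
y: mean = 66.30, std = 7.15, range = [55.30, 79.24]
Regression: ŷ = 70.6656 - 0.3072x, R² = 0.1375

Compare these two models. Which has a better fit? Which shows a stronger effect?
Model A has the better fit (R² = 0.9649 vs 0.1375). Model A shows the stronger effect (|β₁| = 1.5875 vs 0.3072).

Model Comparison:

Fit — compare R²:
- Model A: R² = 0.9649 → 96.49% of variance in satisfaction score explained
- Model B: R² = 0.1375 → 13.75% of variance in satisfaction score explained
- 0.9649 > 0.1375 → Model A has the better fit

Strength of effect — compare |β₁|:
- Model A: β₁ = -1.5875 → predicted satisfaction score falls 1.5875 points per additional minute of wait time
- Model B: β₁ = -0.3072 → predicted satisfaction score falls 0.3072 points per additional minute of wait time
- |-1.5875| > |-0.3072| → Model A shows the stronger marginal effect

Note: The two samples could reflect different populations, time periods, or measurement quality.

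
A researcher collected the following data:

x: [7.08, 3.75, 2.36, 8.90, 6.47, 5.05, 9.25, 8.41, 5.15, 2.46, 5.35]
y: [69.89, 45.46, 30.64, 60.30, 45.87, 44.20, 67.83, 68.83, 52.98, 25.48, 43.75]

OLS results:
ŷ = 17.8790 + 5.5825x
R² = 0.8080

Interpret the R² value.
R² = 0.8080 means 80.80% of the variation in y is explained by the linear relationship with x. This indicates a strong fit.

The coefficient of determination R² is the fraction of the total variation in y that the fitted line accounts for.

Here R² = 0.8080:
- Explained: 80.80% of the variation in y
- Unexplained (residual): 100% − 80.80% = 19.20%
- Rule of thumb (below 0.3 weak; 0.3 to below 0.7 moderate; 0.7 and above strong) → strong

Calculation: R² = 1 − (SS_res / SS_tot), where SS_res is the sum of squared residuals and SS_tot the total sum of squares.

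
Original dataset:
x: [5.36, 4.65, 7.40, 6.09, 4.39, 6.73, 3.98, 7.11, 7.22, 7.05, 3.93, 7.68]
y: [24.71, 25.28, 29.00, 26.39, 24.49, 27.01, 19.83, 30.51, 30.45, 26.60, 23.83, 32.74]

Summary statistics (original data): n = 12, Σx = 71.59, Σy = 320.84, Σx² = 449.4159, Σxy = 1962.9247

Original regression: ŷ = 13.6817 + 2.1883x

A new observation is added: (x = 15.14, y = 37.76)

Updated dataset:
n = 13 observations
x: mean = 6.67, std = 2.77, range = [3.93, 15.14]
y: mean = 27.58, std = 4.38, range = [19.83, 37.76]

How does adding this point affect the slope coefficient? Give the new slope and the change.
The slope changes from 2.1883 to 1.4218 (change of -0.7665, or -35.0%).

x = 15.14 lies well outside the original x-range [3.93, 7.68] (x̄ ≈ 5.97), so this observation has high leverage and can move the slope substantially.

Step 1: Update the sums with the new point (n goes from 12 to 13)
Σx  = 71.59 + 15.14 = 86.73
Σy  = 320.84 + 37.76 = 358.60
Σx² = 449.4159 + 15.14² = 449.4159 + 229.2196 = 678.6355
Σxy = 1962.9247 + 15.14×37.76 = 1962.9247 + 571.6864 = 2534.6111

Step 2: Recompute the slope with b₁ = (nΣxy − ΣxΣy) / (nΣx² − (Σx)²)
Numerator   = 13×2534.6111 − 86.73×358.60 = 32949.9443 − 31101.3780 = 1848.5663
Denominator = 13×678.6355 − 86.73² = 8822.2615 − 7522.0929 = 1300.1686
b₁(new) = 1848.5663 / 1300.1686 = 1.4218

(Same formula on the original sums: (12×1962.9247 − 71.59×320.84) / (12×449.4159 − 71.59²) = 586.1608 / 267.8627 = 2.1883, matching the given fit.)

Step 3: Change in slope
Δβ₁ = 1.4218 − 2.1883 = -0.7665
Relative change = -0.7665 / 2.1883 × 100% = -35.0%
→ the slope decreases when the point is added.

Because the point sits below the extension of the original line at a high-leverage x, it tilts the fit down.
In practice: refit with and without it and report both if conclusions differ.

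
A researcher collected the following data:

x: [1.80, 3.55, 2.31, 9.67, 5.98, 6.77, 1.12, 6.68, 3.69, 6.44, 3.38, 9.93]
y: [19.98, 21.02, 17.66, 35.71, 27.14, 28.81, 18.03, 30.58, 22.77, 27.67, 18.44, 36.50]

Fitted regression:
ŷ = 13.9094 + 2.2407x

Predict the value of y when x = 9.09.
ŷ = 34.2774

To predict y for x = 9.09, substitute into the regression equation:

ŷ = 13.9094 + 2.2407 × 9.09
ŷ = 13.9094 + 20.3680
ŷ = 34.2774

This is the fitted mean response at that x — an individual observation would come with a wider prediction interval.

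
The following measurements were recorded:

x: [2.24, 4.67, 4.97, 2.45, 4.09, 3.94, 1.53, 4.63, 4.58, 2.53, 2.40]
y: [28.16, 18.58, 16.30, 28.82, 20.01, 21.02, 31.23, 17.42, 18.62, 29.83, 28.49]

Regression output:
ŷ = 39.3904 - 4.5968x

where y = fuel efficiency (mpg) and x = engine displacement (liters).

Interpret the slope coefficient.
For each additional liter of engine displacement, predicted fuel efficiency decreases by approximately 4.5968 mpg.

The slope coefficient β₁ = -4.5968 represents the marginal effect of engine displacement on fuel efficiency.

Interpretation:
- Engine displacement up by 1 liter → predicted fuel efficiency decreases by 4.5968 mpg
- This is a linear approximation: the same per-unit change is assumed across the whole observed x range

The intercept β₀ = 39.3904 is the predicted fuel efficiency when engine displacement = 0; since the smallest observed x is 1.53, this is an extrapolation and mainly anchors the line.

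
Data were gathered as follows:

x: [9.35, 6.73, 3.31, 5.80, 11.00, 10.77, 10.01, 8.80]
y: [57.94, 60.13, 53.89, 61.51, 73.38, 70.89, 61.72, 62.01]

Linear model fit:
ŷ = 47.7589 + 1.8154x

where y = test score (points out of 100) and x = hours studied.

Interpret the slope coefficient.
On average, test score is about 1.8154 points higher for every extra hour of study time.

β₁ = 1.8154 is the change in predicted test score (points) per additional hour of study time.

Interpretation:
- Study time up by 1 hour → predicted test score increases by 1.8154 points
- This is a linear approximation: the same per-unit change is assumed across the whole observed x range

(β₀ = 47.7589 is the fitted value at x = 0 and is not part of the slope interpretation.)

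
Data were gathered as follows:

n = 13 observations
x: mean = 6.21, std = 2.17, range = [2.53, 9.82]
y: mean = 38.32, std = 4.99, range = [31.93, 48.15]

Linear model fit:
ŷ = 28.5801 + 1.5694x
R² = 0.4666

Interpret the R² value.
The model explains 46.66% of the variance in y (R² = 0.4666), leaving 53.34% unexplained; the fit is moderate.

The coefficient of determination R² is the fraction of the total variation in y that the fitted line accounts for.

Here R² = 0.4666:
- Explained: 46.66% of the variation in y
- Unexplained (residual): 100% − 46.66% = 53.34%
- Rule of thumb (below 0.3 weak; 0.3 to below 0.7 moderate; 0.7 and above strong) → moderate

Calculation: R² = 1 − (SS_res / SS_tot), where SS_res is the sum of squared residuals and SS_tot the total sum of squares.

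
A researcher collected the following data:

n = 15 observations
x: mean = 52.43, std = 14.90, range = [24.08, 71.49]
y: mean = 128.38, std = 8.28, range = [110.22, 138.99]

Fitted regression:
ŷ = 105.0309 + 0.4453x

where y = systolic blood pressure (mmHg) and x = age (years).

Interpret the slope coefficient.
For each additional year of age, predicted blood pressure increases by approximately 0.4453 mmHg.

β₁ = 0.4453 is the change in predicted blood pressure (mmHg) per additional year of age.

Interpretation:
- Age up by 1 year → predicted blood pressure increases by 0.4453 mmHg
- The effect is assumed constant over the observed range of x (linearity)

(β₀ = 105.0309 is the fitted value at x = 0 and is not part of the slope interpretation.)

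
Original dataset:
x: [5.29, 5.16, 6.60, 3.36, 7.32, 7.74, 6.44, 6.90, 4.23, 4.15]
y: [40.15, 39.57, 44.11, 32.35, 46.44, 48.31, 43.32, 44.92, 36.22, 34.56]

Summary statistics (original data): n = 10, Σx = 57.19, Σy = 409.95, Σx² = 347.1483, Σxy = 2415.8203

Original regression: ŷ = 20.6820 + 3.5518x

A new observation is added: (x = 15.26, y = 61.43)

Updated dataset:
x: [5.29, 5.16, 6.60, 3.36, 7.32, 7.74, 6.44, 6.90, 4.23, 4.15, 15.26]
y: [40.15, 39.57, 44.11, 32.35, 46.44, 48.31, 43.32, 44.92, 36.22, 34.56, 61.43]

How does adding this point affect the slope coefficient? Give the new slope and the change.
The slope changes from 3.5518 to 2.4171 (change of -1.1347, or -31.9%).

The new point has HIGH LEVERAGE: x = 15.26 is far from the original mean x̄ = 57.19/10 ≈ 5.72 (original range [3.36, 7.74]).

Step 1: Update the sums with the new point (n goes from 10 to 11)
Σx  = 57.19 + 15.26 = 72.45
Σy  = 409.95 + 61.43 = 471.38
Σx² = 347.1483 + 15.26² = 347.1483 + 232.8676 = 580.0159
Σxy = 2415.8203 + 15.26×61.43 = 2415.8203 + 937.4218 = 3353.2421

Step 2: Recompute the slope with b₁ = (nΣxy − ΣxΣy) / (nΣx² − (Σx)²)
Numerator   = 11×3353.2421 − 72.45×471.38 = 36885.6631 − 34151.4810 = 2734.1821
Denominator = 11×580.0159 − 72.45² = 6380.1749 − 5249.0025 = 1131.1724
b₁(new) = 2734.1821 / 1131.1724 = 2.4171

(Same formula on the original sums: (10×2415.8203 − 57.19×409.95) / (10×347.1483 − 57.19²) = 713.1625 / 200.7869 = 3.5518, matching the given fit.)

Step 3: Change in slope
Δβ₁ = 2.4171 − 3.5518 = -1.1347
Relative change = -1.1347 / 3.5518 × 100% = -31.9%
→ the slope decreases when the point is added.

A high-leverage point only changes the slope if it is off the original line; here y = 61.43 is below the original trend, so the slope decreases.
In practice: investigate whether it comes from the same population as the rest of the sample; refit with and without it and report both if conclusions differ.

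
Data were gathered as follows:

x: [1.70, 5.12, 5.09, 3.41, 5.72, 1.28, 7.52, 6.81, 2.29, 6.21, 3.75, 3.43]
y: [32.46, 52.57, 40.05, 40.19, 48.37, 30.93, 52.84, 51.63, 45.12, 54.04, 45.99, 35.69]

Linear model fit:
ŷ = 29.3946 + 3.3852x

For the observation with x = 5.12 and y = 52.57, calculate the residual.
Residual = 5.8432

The residual is the difference between the actual value and the predicted value:

Residual = y - ŷ

Step 1: Calculate predicted value
ŷ = 29.3946 + 3.3852 × 5.12
ŷ = 46.7268

Step 2: Calculate residual
Residual = 52.57 - 46.7268
Residual = 5.8432

Sign check: y > ŷ, so the point is above the line and the fit underestimates here.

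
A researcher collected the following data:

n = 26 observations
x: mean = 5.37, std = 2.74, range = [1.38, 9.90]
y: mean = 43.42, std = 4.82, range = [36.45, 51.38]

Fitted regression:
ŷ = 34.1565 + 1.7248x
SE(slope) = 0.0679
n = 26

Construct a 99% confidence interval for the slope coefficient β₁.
The 99% CI for β₁ is (1.5349, 1.9147)

Confidence interval for the slope:

The 99% CI for β₁ is: β̂₁ ± t*(α/2, n-2) × SE(β̂₁)

Step 1: Find critical t-value
- Confidence level = 0.99
- Degrees of freedom = n - 2 = 26 - 2 = 24
- t*(α/2, 24) = 2.7969

Step 2: Calculate margin of error
Margin = 2.7969 × 0.0679 = 0.1899

Step 3: Construct interval
CI = 1.7248 ± 0.1899
CI = (1.5349, 1.9147)

Interpretation: We are 99% confident that the true slope β₁ lies between 1.5349 and 1.9147.
Since 0 is outside the interval, a two-sided test at α = 0.01 would reject H₀: β₁ = 0.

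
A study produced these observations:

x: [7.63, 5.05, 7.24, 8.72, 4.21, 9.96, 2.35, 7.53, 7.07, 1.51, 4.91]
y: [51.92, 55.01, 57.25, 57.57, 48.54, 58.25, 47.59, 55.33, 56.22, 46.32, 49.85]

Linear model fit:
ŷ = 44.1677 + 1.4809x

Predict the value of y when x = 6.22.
ŷ = 53.3789

To predict y for x = 6.22, substitute into the regression equation:

ŷ = 44.1677 + 1.4809 × 6.22
ŷ = 44.1677 + 9.2112
ŷ = 53.3789

This is a point prediction; actual observations scatter around it by roughly the residual standard deviation.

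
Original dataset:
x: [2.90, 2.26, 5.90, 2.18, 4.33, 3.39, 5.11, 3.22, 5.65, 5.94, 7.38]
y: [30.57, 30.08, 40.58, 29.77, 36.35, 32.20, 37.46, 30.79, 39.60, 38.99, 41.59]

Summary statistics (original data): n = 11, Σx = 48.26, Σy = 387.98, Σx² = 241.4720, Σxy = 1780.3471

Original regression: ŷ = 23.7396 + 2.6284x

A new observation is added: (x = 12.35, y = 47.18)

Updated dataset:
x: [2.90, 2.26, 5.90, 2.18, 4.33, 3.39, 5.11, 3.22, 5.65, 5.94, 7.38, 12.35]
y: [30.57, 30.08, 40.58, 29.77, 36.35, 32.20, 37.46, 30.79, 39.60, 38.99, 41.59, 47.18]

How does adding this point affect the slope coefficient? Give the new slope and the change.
The slope changes from 2.6284 to 1.8790 (change of -0.7494, or -28.5%).

x = 12.35 lies well outside the original x-range [2.18, 7.38] (x̄ ≈ 4.39), so this observation has high leverage and can move the slope substantially.

Step 1: Update the sums with the new point (n goes from 11 to 12)
Σx  = 48.26 + 12.35 = 60.61
Σy  = 387.98 + 47.18 = 435.16
Σx² = 241.4720 + 12.35² = 241.4720 + 152.5225 = 393.9945
Σxy = 1780.3471 + 12.35×47.18 = 1780.3471 + 582.6730 = 2363.0201

Step 2: Recompute the slope with b₁ = (nΣxy − ΣxΣy) / (nΣx² − (Σx)²)
Numerator   = 12×2363.0201 − 60.61×435.16 = 28356.2412 − 26375.0476 = 1981.1936
Denominator = 12×393.9945 − 60.61² = 4727.9340 − 3673.5721 = 1054.3619
b₁(new) = 1981.1936 / 1054.3619 = 1.8790

(Same formula on the original sums: (11×1780.3471 − 48.26×387.98) / (11×241.4720 − 48.26²) = 859.9033 / 327.1644 = 2.6284, matching the given fit.)

Step 3: Change in slope
Δβ₁ = 1.8790 − 2.6284 = -0.7494
Relative change = -0.7494 / 2.6284 × 100% = -28.5%
→ the slope decreases when the point is added.

Because the point sits below the extension of the original line at a high-leverage x, it tilts the fit down.
In practice: investigate whether it comes from the same population as the rest of the sample; refit with and without it and report both if conclusions differ.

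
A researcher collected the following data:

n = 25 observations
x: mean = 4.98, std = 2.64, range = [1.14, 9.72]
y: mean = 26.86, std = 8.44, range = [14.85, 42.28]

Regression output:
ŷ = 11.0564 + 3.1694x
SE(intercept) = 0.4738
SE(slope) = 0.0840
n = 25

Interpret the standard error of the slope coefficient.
The slope 3.1694 is pinned down to within about ±0.0840 (one SE) by these data — relative uncertainty 2.7%, i.e. precise.

SE(β̂₁) = s / √Sxx, where s is the residual standard deviation and Sxx = Σ(x − x̄)². It is the yardstick for how far β̂₁ = 3.1694 could plausibly be from the true slope.

Relative precision:
- SE / |β̂₁| = 0.0840 / 3.1694 = 2.7%
- Rule of thumb (under 20%: precise; 20% to under 50%: moderately precise; 50% or more: imprecise) → precise

Link to the t-test: t = β̂₁ / SE(β̂₁) = 3.1694 / 0.0840 = 37.7310, the statistic for H₀: β₁ = 0.

What drives SE(β̂₁): more residual scatter → larger SE; larger n (here n = 25) → smaller SE; wider spread of x values → smaller SE.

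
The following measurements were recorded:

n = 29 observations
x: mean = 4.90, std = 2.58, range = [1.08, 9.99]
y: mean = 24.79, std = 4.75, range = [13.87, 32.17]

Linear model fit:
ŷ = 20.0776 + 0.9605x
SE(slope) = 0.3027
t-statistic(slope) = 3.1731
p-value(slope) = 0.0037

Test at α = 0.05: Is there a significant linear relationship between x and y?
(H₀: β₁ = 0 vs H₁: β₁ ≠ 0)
p-value = 0.0037 < α = 0.05, so we reject H₀. The relationship is significant.

Hypothesis test for the slope coefficient:

H₀: β₁ = 0 (no linear relationship)
H₁: β₁ ≠ 0 (linear relationship exists)

Test statistic: t = β̂₁ / SE(β̂₁) = 0.9605 / 0.3027 = 3.1731

p = 0.0037: how often a slope estimate this far from 0 (in SE units) would arise by chance if β₁ were truly 0.

Decision rule: reject H₀ if p-value < α.
p-value = 0.0037 < α = 0.05 → reject H₀.

There is sufficient evidence at the 5% significance level to conclude that a linear relationship exists between x and y.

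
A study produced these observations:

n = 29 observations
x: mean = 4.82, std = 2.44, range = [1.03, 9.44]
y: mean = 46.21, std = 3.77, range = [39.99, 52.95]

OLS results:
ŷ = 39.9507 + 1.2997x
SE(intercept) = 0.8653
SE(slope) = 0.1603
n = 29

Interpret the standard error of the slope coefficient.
The slope 1.2997 is pinned down to within about ±0.1603 (one SE) by these data — relative uncertainty 12.3%, i.e. precise.

What SE measures:
- The standard error quantifies the sampling variability of the coefficient estimate
- It is the estimated standard deviation of β̂₁ across hypothetical repeated samples of the same size
- Smaller SE → more precise estimate

Relative precision:
- SE / |β̂₁| = 0.1603 / 1.2997 = 12.3%
- Rule of thumb (under 20%: precise; 20% to under 50%: moderately precise; 50% or more: imprecise) → precise

Link to the t-test: t = β̂₁ / SE(β̂₁) = 1.2997 / 0.1603 = 8.1079, the statistic for H₀: β₁ = 0.

What drives SE(β̂₁): wider spread of x values → smaller SE; larger n (here n = 29) → smaller SE.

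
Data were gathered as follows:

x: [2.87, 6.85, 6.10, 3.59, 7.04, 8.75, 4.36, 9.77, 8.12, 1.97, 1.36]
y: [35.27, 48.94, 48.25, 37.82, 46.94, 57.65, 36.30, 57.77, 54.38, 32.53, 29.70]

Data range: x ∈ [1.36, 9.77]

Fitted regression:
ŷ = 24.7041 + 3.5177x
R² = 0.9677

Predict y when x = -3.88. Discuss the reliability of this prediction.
The equation gives ŷ = 11.0554; however x = -3.88 is 5.24 units below the observed range, so this extrapolated value should not be trusted.

Prediction calculation:
ŷ = 24.7041 + 3.5177 × (-3.88)
ŷ = 11.0554

Reliability:
- Data range: x ∈ [1.36, 9.77]
- Prediction point: x = -3.88 is 5.24 units below the observed range → this is EXTRAPOLATION, not interpolation

Why that matters here:
- There are no observations near this x to validate the fitted line there
- R² describes fit only over the sampled x values; it says nothing about behaviour beyond them
- The linear relationship may not hold outside the observed range

The R² = 0.9677 only validates the fit within [1.36, 9.77]; treat ŷ = 11.0554 with caution.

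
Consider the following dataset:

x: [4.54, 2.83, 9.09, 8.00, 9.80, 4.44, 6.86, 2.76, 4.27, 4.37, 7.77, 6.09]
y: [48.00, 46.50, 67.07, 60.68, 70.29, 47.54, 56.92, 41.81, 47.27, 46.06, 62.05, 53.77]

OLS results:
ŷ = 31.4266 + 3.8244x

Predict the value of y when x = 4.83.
ŷ = 49.8985

Plug x = 4.83 into the fitted line:

ŷ = 31.4266 + 3.8244 × 4.83
ŷ = 31.4266 + 18.4719
ŷ = 49.8985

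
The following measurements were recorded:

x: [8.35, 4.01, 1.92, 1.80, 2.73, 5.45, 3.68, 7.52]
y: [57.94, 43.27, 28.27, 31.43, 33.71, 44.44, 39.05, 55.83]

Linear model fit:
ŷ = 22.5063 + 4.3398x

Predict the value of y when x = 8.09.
ŷ = 57.6153

x = 8.09 lies inside the observed range [1.80, 8.35], so the fitted equation applies directly:

ŷ = 22.5063 + 4.3398 × 8.09
ŷ = 22.5063 + 35.1090
ŷ = 57.6153

This is the fitted mean response at that x — an individual observation would come with a wider prediction interval.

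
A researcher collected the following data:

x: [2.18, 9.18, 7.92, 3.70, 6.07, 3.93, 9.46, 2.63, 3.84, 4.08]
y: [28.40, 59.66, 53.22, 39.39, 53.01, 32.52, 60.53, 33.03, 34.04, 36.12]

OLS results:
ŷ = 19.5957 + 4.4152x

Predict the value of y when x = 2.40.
ŷ = 30.1922

To predict y for x = 2.40, substitute into the regression equation:

ŷ = 19.5957 + 4.4152 × 2.40
ŷ = 19.5957 + 10.5965
ŷ = 30.1922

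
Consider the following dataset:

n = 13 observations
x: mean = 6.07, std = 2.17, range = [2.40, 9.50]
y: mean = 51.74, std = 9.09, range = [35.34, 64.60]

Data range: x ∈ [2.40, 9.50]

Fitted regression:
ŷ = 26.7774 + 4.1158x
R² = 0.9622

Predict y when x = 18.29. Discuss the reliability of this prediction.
The equation gives ŷ = 102.0554; however x = 18.29 is 8.79 units above the observed range, so this extrapolated value should not be trusted.

Prediction calculation:
ŷ = 26.7774 + 4.1158 × 18.29
ŷ = 102.0554

Reliability:
- Data range: x ∈ [2.40, 9.50]
- Prediction point: x = 18.29 is 8.79 units above the observed range → this is EXTRAPOLATION, not interpolation

Why that matters here:
- The linear relationship may not hold outside the observed range
- R² describes fit only over the sampled x values; it says nothing about behaviour beyond them

The R² = 0.9622 only validates the fit within [2.40, 9.50]; treat ŷ = 102.0554 with caution.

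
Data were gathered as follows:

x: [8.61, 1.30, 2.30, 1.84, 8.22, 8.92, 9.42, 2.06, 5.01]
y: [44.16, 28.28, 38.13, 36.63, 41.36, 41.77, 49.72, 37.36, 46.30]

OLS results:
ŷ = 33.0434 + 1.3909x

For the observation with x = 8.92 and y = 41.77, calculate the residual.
Residual = -3.6802

The residual is the difference between the actual value and the predicted value:

Residual = y - ŷ

Step 1: Calculate predicted value
ŷ = 33.0434 + 1.3909 × 8.92
ŷ = 45.4502

Step 2: Calculate residual
Residual = 41.77 - 45.4502
Residual = -3.6802

Interpretation: the model overestimates the actual value by 3.6802 at this point (negative residual → observation lies below the fitted line).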